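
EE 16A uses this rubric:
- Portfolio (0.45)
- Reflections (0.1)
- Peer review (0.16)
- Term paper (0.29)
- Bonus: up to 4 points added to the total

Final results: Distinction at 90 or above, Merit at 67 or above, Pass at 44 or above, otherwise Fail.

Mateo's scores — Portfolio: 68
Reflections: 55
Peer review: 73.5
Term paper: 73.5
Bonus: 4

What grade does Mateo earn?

Weighted total:
  Portfolio 68 × 0.45 = 30.6
  Reflections 55 × 0.1 = 5.5
  Peer review 73.5 × 0.16 = 11.76
  Term paper 73.5 × 0.29 = 21.315
Sum = 69.175
Bonus: 69.175 + 4 = 73.175
73.175 is ≥ 67 and < 90 → Merit

Merit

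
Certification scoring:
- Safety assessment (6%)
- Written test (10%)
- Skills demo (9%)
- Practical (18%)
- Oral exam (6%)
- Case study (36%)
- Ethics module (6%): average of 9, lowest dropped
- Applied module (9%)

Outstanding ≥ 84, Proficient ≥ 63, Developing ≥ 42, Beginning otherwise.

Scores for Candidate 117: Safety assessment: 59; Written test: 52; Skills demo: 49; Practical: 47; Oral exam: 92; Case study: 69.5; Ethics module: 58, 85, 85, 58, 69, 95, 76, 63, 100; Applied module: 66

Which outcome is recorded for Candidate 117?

Ethics module: drop 58 → average of remaining 8 = 631/8 = 78.875
Weighted total:
  Safety assessment 59 × 0.06 = 3.54
  Written test 52 × 0.1 = 5.2
  Skills demo 49 × 0.09 = 4.41
  Practical 47 × 0.18 = 8.46
  Oral exam 92 × 0.06 = 5.52
  Case study 69.5 × 0.36 = 25.02
  Ethics module 78.875 × 0.06 = 4.7325
  Applied module 66 × 0.09 = 5.94
Sum = 62.8225
62.8225 is ≥ 42 and < 63 → Developing

Developing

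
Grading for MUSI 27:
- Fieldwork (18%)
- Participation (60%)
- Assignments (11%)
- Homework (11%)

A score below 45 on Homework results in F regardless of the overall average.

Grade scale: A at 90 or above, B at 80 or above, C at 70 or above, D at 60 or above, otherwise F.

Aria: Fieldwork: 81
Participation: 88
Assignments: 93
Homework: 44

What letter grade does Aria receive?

F

Homework score 44 < 45: minimum not met.
Weighted total:
  Fieldwork 81 × 0.18 = 14.58
  Participation 88 × 0.6 = 52.8
  Assignments 93 × 0.11 = 10.23
  Homework 44 × 0.11 = 4.84
Sum = 82.45
Because the Homework minimum was not met, the result is F.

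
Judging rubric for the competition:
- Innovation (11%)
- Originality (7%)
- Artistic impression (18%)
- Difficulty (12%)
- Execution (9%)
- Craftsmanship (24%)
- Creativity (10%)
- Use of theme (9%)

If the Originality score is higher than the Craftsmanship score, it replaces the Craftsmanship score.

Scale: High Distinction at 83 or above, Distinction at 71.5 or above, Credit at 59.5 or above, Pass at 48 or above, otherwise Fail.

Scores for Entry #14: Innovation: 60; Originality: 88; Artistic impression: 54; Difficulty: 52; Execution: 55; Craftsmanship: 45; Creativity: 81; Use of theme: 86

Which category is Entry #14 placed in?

Credit

Originality (88) > Craftsmanship (45), so Craftsmanship counts as 88.
Weighted total:
  Innovation 60 × 0.11 = 6.6
  Originality 88 × 0.07 = 6.16
  Artistic impression 54 × 0.18 = 9.72
  Difficulty 52 × 0.12 = 6.24
  Execution 55 × 0.09 = 4.95
  Craftsmanship 88 × 0.24 = 21.12
  Creativity 81 × 0.1 = 8.1
  Use of theme 86 × 0.09 = 7.74
Sum = 70.63
70.63 is ≥ 59.5 and < 71.5 → Credit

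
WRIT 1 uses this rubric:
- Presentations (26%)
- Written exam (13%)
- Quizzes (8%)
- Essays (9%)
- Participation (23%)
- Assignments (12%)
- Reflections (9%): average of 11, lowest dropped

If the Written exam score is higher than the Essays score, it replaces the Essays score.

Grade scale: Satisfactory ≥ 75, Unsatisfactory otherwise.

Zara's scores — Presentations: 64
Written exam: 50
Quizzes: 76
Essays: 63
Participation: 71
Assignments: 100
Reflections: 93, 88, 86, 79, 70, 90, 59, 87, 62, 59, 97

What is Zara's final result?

Unsatisfactory

Reflections: drop 59 → average of remaining 10 = 811/10 = 81.1
Written exam (50) ≤ Essays (63), so Essays stays at 63.
Weighted total:
  Presentations 64 × 0.26 = 16.64
  Written exam 50 × 0.13 = 6.5
  Quizzes 76 × 0.08 = 6.08
  Essays 63 × 0.09 = 5.67
  Participation 71 × 0.23 = 16.33
  Assignments 100 × 0.12 = 12
  Reflections 81.1 × 0.09 = 7.299
Sum = 70.519
70.519 < 75 → Unsatisfactory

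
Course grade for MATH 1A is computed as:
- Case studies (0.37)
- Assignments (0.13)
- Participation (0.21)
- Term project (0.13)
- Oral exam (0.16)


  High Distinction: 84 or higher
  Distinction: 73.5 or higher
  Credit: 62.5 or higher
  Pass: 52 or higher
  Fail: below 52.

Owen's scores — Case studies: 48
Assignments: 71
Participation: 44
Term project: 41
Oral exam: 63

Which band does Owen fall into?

Weighted total:
  Case studies 48 × 0.37 = 17.76
  Assignments 71 × 0.13 = 9.23
  Participation 44 × 0.21 = 9.24
  Term project 41 × 0.13 = 5.33
  Oral exam 63 × 0.16 = 10.08
Sum = 51.64
51.64 < 52 → Fail

Fail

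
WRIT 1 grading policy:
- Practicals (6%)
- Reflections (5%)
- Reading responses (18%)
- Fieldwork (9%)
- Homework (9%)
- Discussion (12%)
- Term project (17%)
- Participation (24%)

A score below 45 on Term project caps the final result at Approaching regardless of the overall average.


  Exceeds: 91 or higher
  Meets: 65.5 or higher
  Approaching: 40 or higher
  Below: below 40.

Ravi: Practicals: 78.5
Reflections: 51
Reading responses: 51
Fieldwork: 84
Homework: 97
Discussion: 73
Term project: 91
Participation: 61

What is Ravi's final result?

Meets

Term project score 91 ≥ 45: minimum met.
Weighted total:
  Practicals 78.5 × 0.06 = 4.71
  Reflections 51 × 0.05 = 2.55
  Reading responses 51 × 0.18 = 9.18
  Fieldwork 84 × 0.09 = 7.56
  Homework 97 × 0.09 = 8.73
  Discussion 73 × 0.12 = 8.76
  Term project 91 × 0.17 = 15.47
  Participation 61 × 0.24 = 14.64
Sum = 71.6
71.6 is ≥ 65.5 and < 91 → Meets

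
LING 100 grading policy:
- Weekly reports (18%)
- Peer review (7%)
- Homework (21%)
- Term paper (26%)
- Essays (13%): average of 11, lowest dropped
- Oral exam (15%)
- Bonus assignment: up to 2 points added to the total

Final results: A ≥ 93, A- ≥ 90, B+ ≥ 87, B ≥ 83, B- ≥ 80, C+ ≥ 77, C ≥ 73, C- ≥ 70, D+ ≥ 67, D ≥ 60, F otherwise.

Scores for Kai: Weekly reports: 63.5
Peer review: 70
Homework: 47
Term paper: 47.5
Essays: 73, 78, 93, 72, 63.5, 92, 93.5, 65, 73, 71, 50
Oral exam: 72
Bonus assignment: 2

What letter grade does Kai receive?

Essays: drop 50 → average of remaining 10 = 774/10 = 77.4
Weighted total:
  Weekly reports 63.5 × 0.18 = 11.43
  Peer review 70 × 0.07 = 4.9
  Homework 47 × 0.21 = 9.87
  Term paper 47.5 × 0.26 = 12.35
  Essays 77.4 × 0.13 = 10.062
  Oral exam 72 × 0.15 = 10.8
Sum = 59.412
Bonus assignment: 59.412 + 2 = 61.412
61.412 is ≥ 60 and < 67 → D

D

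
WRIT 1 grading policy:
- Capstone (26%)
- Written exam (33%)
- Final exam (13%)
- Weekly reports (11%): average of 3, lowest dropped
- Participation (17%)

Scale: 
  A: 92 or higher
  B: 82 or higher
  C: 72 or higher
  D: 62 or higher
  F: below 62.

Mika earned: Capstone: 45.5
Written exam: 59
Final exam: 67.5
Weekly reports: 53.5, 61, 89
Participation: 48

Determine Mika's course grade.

Weekly reports: drop 53.5 → average of remaining 2 = 150/2 = 75
Weighted total:
  Capstone 45.5 × 0.26 = 11.83
  Written exam 59 × 0.33 = 19.47
  Final exam 67.5 × 0.13 = 8.775
  Weekly reports 75 × 0.11 = 8.25
  Participation 48 × 0.17 = 8.16
Sum = 56.485
56.485 < 62 → F

F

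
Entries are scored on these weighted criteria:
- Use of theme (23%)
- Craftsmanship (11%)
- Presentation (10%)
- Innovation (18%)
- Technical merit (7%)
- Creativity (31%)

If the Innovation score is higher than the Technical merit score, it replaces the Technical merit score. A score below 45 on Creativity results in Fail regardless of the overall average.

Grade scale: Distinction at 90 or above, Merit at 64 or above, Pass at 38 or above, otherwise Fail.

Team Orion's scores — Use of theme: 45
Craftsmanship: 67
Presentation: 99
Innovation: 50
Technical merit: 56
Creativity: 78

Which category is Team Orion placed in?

Innovation (50) ≤ Technical merit (56), so Technical merit stays at 56.
Creativity score 78 ≥ 45: minimum met.
Weighted total:
  Use of theme 45 × 0.23 = 10.35
  Craftsmanship 67 × 0.11 = 7.37
  Presentation 99 × 0.1 = 9.9
  Innovation 50 × 0.18 = 9
  Technical merit 56 × 0.07 = 3.92
  Creativity 78 × 0.31 = 24.18
Sum = 64.72
64.72 is ≥ 64 and < 90 → Merit

Merit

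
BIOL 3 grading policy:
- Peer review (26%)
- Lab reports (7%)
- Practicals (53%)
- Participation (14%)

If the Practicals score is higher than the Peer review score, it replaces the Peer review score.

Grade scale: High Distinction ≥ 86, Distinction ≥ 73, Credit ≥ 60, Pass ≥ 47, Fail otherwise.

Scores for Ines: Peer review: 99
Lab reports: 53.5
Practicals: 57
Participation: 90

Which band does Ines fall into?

Credit

Practicals (57) ≤ Peer review (99), so Peer review stays at 99.
Weighted total:
  Peer review 99 × 0.26 = 25.74
  Lab reports 53.5 × 0.07 = 3.745
  Practicals 57 × 0.53 = 30.21
  Participation 90 × 0.14 = 12.6
Sum = 72.295
72.295 is ≥ 60 and < 73 → Credit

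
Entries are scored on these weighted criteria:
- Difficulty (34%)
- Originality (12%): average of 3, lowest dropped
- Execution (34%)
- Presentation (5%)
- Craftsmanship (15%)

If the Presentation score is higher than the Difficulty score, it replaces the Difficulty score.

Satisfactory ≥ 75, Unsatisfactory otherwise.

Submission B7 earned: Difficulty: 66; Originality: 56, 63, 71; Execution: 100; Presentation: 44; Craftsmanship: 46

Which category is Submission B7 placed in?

Unsatisfactory

Originality: drop 56 → average of remaining 2 = 134/2 = 67
Presentation (44) ≤ Difficulty (66), so Difficulty stays at 66.
Weighted total:
  Difficulty 66 × 0.34 = 22.44
  Originality 67 × 0.12 = 8.04
  Execution 100 × 0.34 = 34
  Presentation 44 × 0.05 = 2.2
  Craftsmanship 46 × 0.15 = 6.9
Sum = 73.58
73.58 < 75 → Unsatisfactory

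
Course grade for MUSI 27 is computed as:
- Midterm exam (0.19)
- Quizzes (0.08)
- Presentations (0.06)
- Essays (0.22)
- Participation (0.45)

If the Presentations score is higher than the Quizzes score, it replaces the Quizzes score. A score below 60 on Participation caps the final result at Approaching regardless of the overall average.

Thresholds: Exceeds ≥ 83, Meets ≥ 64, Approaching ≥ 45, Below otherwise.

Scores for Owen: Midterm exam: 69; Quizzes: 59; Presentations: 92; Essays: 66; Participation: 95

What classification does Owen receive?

Exceeds

Presentations (92) > Quizzes (59), so Quizzes counts as 92.
Participation score 95 ≥ 60: minimum met.
Weighted total:
  Midterm exam 69 × 0.19 = 13.11
  Quizzes 92 × 0.08 = 7.36
  Presentations 92 × 0.06 = 5.52
  Essays 66 × 0.22 = 14.52
  Participation 95 × 0.45 = 42.75
Sum = 83.26
83.26 ≥ 83 → Exceeds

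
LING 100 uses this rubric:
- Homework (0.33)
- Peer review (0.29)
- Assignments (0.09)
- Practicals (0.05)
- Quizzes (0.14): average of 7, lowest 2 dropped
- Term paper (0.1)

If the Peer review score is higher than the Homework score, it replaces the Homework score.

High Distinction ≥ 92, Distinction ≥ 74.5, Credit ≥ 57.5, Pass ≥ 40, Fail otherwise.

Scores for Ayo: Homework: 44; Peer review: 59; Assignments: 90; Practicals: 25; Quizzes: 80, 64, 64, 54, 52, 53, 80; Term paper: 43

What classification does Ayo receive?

Credit

Quizzes: drop 52, 53 → average of remaining 5 = 342/5 = 68.4
Peer review (59) > Homework (44), so Homework counts as 59.
Weighted total:
  Homework 59 × 0.33 = 19.47
  Peer review 59 × 0.29 = 17.11
  Assignments 90 × 0.09 = 8.1
  Practicals 25 × 0.05 = 1.25
  Quizzes 68.4 × 0.14 = 9.576
  Term paper 43 × 0.1 = 4.3
Sum = 59.806
59.806 is ≥ 57.5 and < 74.5 → Credit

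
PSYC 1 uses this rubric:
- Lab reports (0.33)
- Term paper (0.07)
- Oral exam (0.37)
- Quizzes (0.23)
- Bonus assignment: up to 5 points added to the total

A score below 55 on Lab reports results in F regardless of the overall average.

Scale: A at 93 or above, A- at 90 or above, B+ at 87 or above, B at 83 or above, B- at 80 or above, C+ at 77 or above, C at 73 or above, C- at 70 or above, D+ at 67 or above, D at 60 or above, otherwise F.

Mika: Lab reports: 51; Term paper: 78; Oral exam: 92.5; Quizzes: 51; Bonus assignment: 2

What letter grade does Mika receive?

Lab reports score 51 < 55: minimum not met.
Weighted total:
  Lab reports 51 × 0.33 = 16.83
  Term paper 78 × 0.07 = 5.46
  Oral exam 92.5 × 0.37 = 34.225
  Quizzes 51 × 0.23 = 11.73
Sum = 68.245
Bonus assignment: 68.245 + 2 = 70.245
Because the Lab reports minimum was not met, the result is F.

F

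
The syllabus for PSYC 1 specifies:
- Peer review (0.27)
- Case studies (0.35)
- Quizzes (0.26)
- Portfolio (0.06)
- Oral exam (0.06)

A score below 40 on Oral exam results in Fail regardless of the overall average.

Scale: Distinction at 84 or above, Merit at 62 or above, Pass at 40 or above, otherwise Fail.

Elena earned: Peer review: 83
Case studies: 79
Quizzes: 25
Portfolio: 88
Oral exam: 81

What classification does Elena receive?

Oral exam score 81 ≥ 40: minimum met.
Weighted total:
  Peer review 83 × 0.27 = 22.41
  Case studies 79 × 0.35 = 27.65
  Quizzes 25 × 0.26 = 6.5
  Portfolio 88 × 0.06 = 5.28
  Oral exam 81 × 0.06 = 4.86
Sum = 66.7
66.7 is ≥ 62 and < 84 → Merit

Merit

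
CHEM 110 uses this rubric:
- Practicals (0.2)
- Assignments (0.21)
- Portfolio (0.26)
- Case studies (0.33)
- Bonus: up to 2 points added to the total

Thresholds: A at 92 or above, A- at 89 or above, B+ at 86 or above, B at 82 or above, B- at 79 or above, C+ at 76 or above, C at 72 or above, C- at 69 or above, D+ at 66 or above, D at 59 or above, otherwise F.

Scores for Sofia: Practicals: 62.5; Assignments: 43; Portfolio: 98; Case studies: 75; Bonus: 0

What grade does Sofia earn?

Weighted total:
  Practicals 62.5 × 0.2 = 12.5
  Assignments 43 × 0.21 = 9.03
  Portfolio 98 × 0.26 = 25.48
  Case studies 75 × 0.33 = 24.75
Sum = 71.76
Bonus: 71.76 + 0 = 71.76
71.76 is ≥ 69 and < 72 → C-

C-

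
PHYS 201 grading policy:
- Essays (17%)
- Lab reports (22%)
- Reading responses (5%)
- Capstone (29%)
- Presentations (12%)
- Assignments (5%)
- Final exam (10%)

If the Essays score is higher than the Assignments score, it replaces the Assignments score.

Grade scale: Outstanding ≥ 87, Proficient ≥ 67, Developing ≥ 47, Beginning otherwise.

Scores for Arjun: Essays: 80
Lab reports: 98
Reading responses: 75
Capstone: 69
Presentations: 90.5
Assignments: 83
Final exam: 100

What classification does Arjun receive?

Essays (80) ≤ Assignments (83), so Assignments stays at 83.
Weighted total:
  Essays 80 × 0.17 = 13.6
  Lab reports 98 × 0.22 = 21.56
  Reading responses 75 × 0.05 = 3.75
  Capstone 69 × 0.29 = 20.01
  Presentations 90.5 × 0.12 = 10.86
  Assignments 83 × 0.05 = 4.15
  Final exam 100 × 0.1 = 10
Sum = 83.93
83.93 is ≥ 67 and < 87 → Proficient

Proficient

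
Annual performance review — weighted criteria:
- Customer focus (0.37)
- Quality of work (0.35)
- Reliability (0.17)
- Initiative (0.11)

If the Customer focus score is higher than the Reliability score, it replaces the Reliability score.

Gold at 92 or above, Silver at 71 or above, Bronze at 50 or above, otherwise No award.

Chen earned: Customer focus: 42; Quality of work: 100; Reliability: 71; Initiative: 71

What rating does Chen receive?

Customer focus (42) ≤ Reliability (71), so Reliability stays at 71.
Weighted total:
  Customer focus 42 × 0.37 = 15.54
  Quality of work 100 × 0.35 = 35
  Reliability 71 × 0.17 = 12.07
  Initiative 71 × 0.11 = 7.81
Sum = 70.42
70.42 is ≥ 50 and < 71 → Bronze

Bronze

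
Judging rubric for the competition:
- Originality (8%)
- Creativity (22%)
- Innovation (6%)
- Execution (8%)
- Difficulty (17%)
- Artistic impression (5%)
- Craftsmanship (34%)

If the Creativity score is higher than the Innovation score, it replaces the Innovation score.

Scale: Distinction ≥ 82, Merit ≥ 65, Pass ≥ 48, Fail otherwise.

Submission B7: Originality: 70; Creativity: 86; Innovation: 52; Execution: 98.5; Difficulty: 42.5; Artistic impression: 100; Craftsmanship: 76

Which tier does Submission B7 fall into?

Merit

Creativity (86) > Innovation (52), so Innovation counts as 86.
Weighted total:
  Originality 70 × 0.08 = 5.6
  Creativity 86 × 0.22 = 18.92
  Innovation 86 × 0.06 = 5.16
  Execution 98.5 × 0.08 = 7.88
  Difficulty 42.5 × 0.17 = 7.225
  Artistic impression 100 × 0.05 = 5
  Craftsmanship 76 × 0.34 = 25.84
Sum = 75.625
75.625 is ≥ 65 and < 82 → Merit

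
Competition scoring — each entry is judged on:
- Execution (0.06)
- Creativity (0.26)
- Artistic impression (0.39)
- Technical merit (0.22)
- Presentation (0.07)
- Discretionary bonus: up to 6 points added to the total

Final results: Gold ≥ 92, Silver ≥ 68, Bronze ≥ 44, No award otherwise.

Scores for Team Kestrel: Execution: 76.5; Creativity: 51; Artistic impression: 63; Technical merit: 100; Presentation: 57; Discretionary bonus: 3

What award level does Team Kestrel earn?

Weighted total:
  Execution 76.5 × 0.06 = 4.59
  Creativity 51 × 0.26 = 13.26
  Artistic impression 63 × 0.39 = 24.57
  Technical merit 100 × 0.22 = 22
  Presentation 57 × 0.07 = 3.99
Sum = 68.41
Discretionary bonus: 68.41 + 3 = 71.41
71.41 is ≥ 68 and < 92 → Silver

Silver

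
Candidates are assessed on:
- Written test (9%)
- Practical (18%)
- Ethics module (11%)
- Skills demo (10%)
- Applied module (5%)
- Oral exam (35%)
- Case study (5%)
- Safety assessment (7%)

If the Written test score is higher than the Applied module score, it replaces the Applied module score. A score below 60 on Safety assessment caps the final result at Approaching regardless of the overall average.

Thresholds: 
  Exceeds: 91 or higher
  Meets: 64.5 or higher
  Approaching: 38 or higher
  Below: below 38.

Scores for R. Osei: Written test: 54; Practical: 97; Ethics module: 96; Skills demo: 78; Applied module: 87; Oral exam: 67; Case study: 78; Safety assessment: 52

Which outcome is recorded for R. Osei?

Approaching

Written test (54) ≤ Applied module (87), so Applied module stays at 87.
Safety assessment score 52 < 60: minimum not met.
Weighted total:
  Written test 54 × 0.09 = 4.86
  Practical 97 × 0.18 = 17.46
  Ethics module 96 × 0.11 = 10.56
  Skills demo 78 × 0.1 = 7.8
  Applied module 87 × 0.05 = 4.35
  Oral exam 67 × 0.35 = 23.45
  Case study 78 × 0.05 = 3.9
  Safety assessment 52 × 0.07 = 3.64
Sum = 76.02
76.02 would be Meets; cap at Approaching applies → Approaching.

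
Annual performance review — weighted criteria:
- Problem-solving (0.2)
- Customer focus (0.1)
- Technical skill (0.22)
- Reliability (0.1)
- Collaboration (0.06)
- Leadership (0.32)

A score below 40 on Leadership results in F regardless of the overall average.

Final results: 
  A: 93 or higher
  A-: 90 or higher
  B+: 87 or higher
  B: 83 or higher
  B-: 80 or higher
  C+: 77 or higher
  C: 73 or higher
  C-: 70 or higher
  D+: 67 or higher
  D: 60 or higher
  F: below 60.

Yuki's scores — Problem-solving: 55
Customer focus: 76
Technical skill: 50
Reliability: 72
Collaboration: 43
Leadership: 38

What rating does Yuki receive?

Leadership score 38 < 40: minimum not met.
Weighted total:
  Problem-solving 55 × 0.2 = 11
  Customer focus 76 × 0.1 = 7.6
  Technical skill 50 × 0.22 = 11
  Reliability 72 × 0.1 = 7.2
  Collaboration 43 × 0.06 = 2.58
  Leadership 38 × 0.32 = 12.16
Sum = 51.54
Because the Leadership minimum was not met, the result is F.

F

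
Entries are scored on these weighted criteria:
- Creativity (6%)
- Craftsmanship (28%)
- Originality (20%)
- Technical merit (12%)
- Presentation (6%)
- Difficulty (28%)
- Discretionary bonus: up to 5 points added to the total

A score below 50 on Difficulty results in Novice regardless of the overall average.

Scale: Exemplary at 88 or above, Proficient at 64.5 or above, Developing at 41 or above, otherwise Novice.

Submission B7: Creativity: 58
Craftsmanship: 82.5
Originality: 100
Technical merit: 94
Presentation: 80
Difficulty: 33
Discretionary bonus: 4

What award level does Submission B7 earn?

Difficulty score 33 < 50: minimum not met.
Weighted total:
  Creativity 58 × 0.06 = 3.48
  Craftsmanship 82.5 × 0.28 = 23.1
  Originality 100 × 0.2 = 20
  Technical merit 94 × 0.12 = 11.28
  Presentation 80 × 0.06 = 4.8
  Difficulty 33 × 0.28 = 9.24
Sum = 71.9
Discretionary bonus: 71.9 + 4 = 75.9
Because the Difficulty minimum was not met, the result is Novice.

Novice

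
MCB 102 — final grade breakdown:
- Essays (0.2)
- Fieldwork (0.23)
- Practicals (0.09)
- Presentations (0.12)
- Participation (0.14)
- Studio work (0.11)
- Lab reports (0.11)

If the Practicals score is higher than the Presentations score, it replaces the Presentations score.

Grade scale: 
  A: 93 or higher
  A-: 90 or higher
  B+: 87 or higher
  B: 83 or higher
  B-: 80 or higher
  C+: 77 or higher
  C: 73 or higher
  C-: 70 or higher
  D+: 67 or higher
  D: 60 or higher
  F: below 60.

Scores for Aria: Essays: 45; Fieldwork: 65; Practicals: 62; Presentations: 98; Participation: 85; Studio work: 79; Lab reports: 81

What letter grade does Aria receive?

Practicals (62) ≤ Presentations (98), so Presentations stays at 98.
Weighted total:
  Essays 45 × 0.2 = 9
  Fieldwork 65 × 0.23 = 14.95
  Practicals 62 × 0.09 = 5.58
  Presentations 98 × 0.12 = 11.76
  Participation 85 × 0.14 = 11.9
  Studio work 79 × 0.11 = 8.69
  Lab reports 81 × 0.11 = 8.91
Sum = 70.79
70.79 is ≥ 70 and < 73 → C-

C-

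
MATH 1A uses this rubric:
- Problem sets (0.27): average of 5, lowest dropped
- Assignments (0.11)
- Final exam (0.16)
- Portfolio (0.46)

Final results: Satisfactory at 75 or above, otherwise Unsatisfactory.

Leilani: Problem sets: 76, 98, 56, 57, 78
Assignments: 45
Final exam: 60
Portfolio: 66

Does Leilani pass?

Unsatisfactory

Problem sets: drop 56 → average of remaining 4 = 309/4 = 77.25
Weighted total:
  Problem sets 77.25 × 0.27 = 20.8575
  Assignments 45 × 0.11 = 4.95
  Final exam 60 × 0.16 = 9.6
  Portfolio 66 × 0.46 = 30.36
Sum = 65.7675
65.7675 < 75 → Unsatisfactory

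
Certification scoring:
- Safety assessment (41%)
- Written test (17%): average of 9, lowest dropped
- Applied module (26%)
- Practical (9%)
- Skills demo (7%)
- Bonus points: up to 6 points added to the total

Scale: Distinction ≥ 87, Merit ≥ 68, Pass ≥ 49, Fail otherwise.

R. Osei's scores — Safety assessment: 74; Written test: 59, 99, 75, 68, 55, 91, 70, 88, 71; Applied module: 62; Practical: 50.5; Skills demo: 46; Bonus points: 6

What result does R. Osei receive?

Merit

Written test: drop 55 → average of remaining 8 = 621/8 = 77.625
Weighted total:
  Safety assessment 74 × 0.41 = 30.34
  Written test 77.625 × 0.17 = 13.19625
  Applied module 62 × 0.26 = 16.12
  Practical 50.5 × 0.09 = 4.545
  Skills demo 46 × 0.07 = 3.22
Sum = 67.42125
Bonus points: 67.42125 + 6 = 73.42125
73.42125 is ≥ 68 and < 87 → Merit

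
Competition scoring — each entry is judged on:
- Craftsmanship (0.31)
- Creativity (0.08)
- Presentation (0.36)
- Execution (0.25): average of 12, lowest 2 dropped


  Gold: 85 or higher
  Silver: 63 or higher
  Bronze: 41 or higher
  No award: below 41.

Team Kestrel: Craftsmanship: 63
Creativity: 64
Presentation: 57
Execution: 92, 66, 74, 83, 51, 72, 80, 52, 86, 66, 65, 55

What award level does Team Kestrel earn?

Execution: drop 51, 52 → average of remaining 10 = 739/10 = 73.9
Weighted total:
  Craftsmanship 63 × 0.31 = 19.53
  Creativity 64 × 0.08 = 5.12
  Presentation 57 × 0.36 = 20.52
  Execution 73.9 × 0.25 = 18.475
Sum = 63.645
63.645 is ≥ 63 and < 85 → Silver

Silver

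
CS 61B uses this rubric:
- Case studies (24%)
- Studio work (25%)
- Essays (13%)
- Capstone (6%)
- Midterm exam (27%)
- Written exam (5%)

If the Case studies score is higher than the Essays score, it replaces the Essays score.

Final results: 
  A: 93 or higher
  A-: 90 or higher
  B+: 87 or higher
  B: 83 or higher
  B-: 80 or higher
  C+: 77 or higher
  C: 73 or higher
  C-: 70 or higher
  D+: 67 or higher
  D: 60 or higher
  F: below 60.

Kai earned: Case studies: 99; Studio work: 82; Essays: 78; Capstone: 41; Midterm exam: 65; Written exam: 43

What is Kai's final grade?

C+

Case studies (99) > Essays (78), so Essays counts as 99.
Weighted total:
  Case studies 99 × 0.24 = 23.76
  Studio work 82 × 0.25 = 20.5
  Essays 99 × 0.13 = 12.87
  Capstone 41 × 0.06 = 2.46
  Midterm exam 65 × 0.27 = 17.55
  Written exam 43 × 0.05 = 2.15
Sum = 79.29
79.29 is ≥ 77 and < 80 → C+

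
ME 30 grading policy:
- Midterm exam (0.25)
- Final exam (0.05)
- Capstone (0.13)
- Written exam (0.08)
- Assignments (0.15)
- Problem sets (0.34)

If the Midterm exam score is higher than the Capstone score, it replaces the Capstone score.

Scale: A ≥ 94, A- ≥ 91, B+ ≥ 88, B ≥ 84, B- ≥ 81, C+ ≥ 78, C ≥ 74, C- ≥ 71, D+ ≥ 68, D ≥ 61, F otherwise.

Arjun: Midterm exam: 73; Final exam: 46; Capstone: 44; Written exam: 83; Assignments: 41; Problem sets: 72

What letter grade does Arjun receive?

Midterm exam (73) > Capstone (44), so Capstone counts as 73.
Weighted total:
  Midterm exam 73 × 0.25 = 18.25
  Final exam 46 × 0.05 = 2.3
  Capstone 73 × 0.13 = 9.49
  Written exam 83 × 0.08 = 6.64
  Assignments 41 × 0.15 = 6.15
  Problem sets 72 × 0.34 = 24.48
Sum = 67.31
67.31 is ≥ 61 and < 68 → D

D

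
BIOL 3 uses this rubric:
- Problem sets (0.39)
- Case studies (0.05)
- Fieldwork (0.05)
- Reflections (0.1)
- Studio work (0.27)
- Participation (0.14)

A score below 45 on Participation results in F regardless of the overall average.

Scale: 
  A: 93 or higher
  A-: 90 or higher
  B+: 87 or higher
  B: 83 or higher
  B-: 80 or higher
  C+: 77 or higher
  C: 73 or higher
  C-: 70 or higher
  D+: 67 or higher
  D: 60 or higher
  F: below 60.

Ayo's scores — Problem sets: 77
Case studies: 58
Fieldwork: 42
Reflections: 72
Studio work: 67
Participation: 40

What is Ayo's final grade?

Participation score 40 < 45: minimum not met.
Weighted total:
  Problem sets 77 × 0.39 = 30.03
  Case studies 58 × 0.05 = 2.9
  Fieldwork 42 × 0.05 = 2.1
  Reflections 72 × 0.1 = 7.2
  Studio work 67 × 0.27 = 18.09
  Participation 40 × 0.14 = 5.6
Sum = 65.92
Because the Participation minimum was not met, the result is F.

F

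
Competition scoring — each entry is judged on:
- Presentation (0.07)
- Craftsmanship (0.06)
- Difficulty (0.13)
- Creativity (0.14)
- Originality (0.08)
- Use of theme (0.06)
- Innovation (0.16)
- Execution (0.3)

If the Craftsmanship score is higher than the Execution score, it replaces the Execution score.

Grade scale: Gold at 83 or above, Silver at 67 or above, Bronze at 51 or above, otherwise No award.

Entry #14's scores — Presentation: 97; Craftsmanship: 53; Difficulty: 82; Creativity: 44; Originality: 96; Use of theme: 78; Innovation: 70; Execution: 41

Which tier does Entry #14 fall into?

Craftsmanship (53) > Execution (41), so Execution counts as 53.
Weighted total:
  Presentation 97 × 0.07 = 6.79
  Craftsmanship 53 × 0.06 = 3.18
  Difficulty 82 × 0.13 = 10.66
  Creativity 44 × 0.14 = 6.16
  Originality 96 × 0.08 = 7.68
  Use of theme 78 × 0.06 = 4.68
  Innovation 70 × 0.16 = 11.2
  Execution 53 × 0.3 = 15.9
Sum = 66.25
66.25 is ≥ 51 and < 67 → Bronze

Bronze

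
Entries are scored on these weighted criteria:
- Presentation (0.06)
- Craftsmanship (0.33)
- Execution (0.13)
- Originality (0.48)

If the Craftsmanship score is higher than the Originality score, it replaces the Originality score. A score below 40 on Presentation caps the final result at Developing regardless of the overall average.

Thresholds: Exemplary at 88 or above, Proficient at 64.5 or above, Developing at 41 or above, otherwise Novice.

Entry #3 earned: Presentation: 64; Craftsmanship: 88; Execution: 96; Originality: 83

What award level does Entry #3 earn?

Craftsmanship (88) > Originality (83), so Originality counts as 88.
Presentation score 64 ≥ 40: minimum met.
Weighted total:
  Presentation 64 × 0.06 = 3.84
  Craftsmanship 88 × 0.33 = 29.04
  Execution 96 × 0.13 = 12.48
  Originality 88 × 0.48 = 42.24
Sum = 87.6
87.6 is ≥ 64.5 and < 88 → Proficient

Proficient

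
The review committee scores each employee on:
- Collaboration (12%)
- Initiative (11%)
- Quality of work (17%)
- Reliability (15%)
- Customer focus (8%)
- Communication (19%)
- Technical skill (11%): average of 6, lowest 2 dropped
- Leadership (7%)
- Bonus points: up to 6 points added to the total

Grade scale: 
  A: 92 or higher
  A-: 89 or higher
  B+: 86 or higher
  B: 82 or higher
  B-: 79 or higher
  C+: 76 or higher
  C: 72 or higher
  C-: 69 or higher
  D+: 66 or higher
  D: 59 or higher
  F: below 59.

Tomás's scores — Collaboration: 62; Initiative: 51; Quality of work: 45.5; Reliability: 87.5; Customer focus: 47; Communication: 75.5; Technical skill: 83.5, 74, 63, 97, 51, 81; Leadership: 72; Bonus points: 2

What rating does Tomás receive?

Technical skill: drop 51, 63 → average of remaining 4 = 335.5/4 = 83.875
Weighted total:
  Collaboration 62 × 0.12 = 7.44
  Initiative 51 × 0.11 = 5.61
  Quality of work 45.5 × 0.17 = 7.735
  Reliability 87.5 × 0.15 = 13.125
  Customer focus 47 × 0.08 = 3.76
  Communication 75.5 × 0.19 = 14.345
  Technical skill 83.875 × 0.11 = 9.22625
  Leadership 72 × 0.07 = 5.04
Sum = 66.28125
Bonus points: 66.28125 + 2 = 68.28125
68.28125 is ≥ 66 and < 69 → D+

D+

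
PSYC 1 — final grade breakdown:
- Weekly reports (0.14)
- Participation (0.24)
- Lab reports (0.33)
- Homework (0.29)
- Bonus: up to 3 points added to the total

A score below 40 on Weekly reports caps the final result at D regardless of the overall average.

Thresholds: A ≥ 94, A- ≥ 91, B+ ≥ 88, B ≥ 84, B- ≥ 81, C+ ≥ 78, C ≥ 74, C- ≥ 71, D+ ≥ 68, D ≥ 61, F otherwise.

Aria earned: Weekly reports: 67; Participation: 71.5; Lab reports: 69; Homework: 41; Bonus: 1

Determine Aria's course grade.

Weekly reports score 67 ≥ 40: minimum met.
Weighted total:
  Weekly reports 67 × 0.14 = 9.38
  Participation 71.5 × 0.24 = 17.16
  Lab reports 69 × 0.33 = 22.77
  Homework 41 × 0.29 = 11.89
Sum = 61.2
Bonus: 61.2 + 1 = 62.2
62.2 is ≥ 61 and < 68 → D

D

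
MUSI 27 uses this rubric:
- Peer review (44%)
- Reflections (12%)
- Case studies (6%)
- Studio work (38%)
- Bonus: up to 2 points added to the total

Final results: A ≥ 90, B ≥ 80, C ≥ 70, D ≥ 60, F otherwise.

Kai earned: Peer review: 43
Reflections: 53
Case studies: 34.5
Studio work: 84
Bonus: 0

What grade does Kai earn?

F

Weighted total:
  Peer review 43 × 0.44 = 18.92
  Reflections 53 × 0.12 = 6.36
  Case studies 34.5 × 0.06 = 2.07
  Studio work 84 × 0.38 = 31.92
Sum = 59.27
Bonus: 59.27 + 0 = 59.27
59.27 < 60 → F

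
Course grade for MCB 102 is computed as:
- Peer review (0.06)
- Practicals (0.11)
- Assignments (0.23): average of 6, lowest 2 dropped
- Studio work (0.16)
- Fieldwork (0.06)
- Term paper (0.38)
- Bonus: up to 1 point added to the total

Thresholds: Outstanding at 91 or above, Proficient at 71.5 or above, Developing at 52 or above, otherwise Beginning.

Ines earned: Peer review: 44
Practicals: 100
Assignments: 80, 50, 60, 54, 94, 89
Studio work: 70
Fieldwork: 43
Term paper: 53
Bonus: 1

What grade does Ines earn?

Developing

Assignments: drop 50, 54 → average of remaining 4 = 323/4 = 80.75
Weighted total:
  Peer review 44 × 0.06 = 2.64
  Practicals 100 × 0.11 = 11
  Assignments 80.75 × 0.23 = 18.5725
  Studio work 70 × 0.16 = 11.2
  Fieldwork 43 × 0.06 = 2.58
  Term paper 53 × 0.38 = 20.14
Sum = 66.1325
Bonus: 66.1325 + 1 = 67.1325
67.1325 is ≥ 52 and < 71.5 → Developing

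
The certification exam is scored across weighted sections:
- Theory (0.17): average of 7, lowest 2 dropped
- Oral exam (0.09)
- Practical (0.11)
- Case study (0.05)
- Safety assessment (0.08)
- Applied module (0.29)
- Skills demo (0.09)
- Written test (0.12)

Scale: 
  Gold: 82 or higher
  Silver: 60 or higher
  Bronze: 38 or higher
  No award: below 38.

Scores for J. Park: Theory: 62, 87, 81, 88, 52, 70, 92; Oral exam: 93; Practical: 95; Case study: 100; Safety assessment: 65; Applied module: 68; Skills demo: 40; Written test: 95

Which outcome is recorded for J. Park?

Silver

Theory: drop 52, 62 → average of remaining 5 = 418/5 = 83.6
Weighted total:
  Theory 83.6 × 0.17 = 14.212
  Oral exam 93 × 0.09 = 8.37
  Practical 95 × 0.11 = 10.45
  Case study 100 × 0.05 = 5
  Safety assessment 65 × 0.08 = 5.2
  Applied module 68 × 0.29 = 19.72
  Skills demo 40 × 0.09 = 3.6
  Written test 95 × 0.12 = 11.4
Sum = 77.952
77.952 is ≥ 60 and < 82 → Silver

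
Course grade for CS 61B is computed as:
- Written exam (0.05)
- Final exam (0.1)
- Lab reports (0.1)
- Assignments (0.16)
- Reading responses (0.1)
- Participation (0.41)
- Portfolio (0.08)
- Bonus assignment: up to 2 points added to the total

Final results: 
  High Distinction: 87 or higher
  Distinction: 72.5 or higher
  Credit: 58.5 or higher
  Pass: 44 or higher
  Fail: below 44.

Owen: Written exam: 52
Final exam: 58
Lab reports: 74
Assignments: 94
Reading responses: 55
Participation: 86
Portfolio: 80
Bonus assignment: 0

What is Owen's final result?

Distinction

Weighted total:
  Written exam 52 × 0.05 = 2.6
  Final exam 58 × 0.1 = 5.8
  Lab reports 74 × 0.1 = 7.4
  Assignments 94 × 0.16 = 15.04
  Reading responses 55 × 0.1 = 5.5
  Participation 86 × 0.41 = 35.26
  Portfolio 80 × 0.08 = 6.4
Sum = 78
Bonus assignment: 78 + 0 = 78
78 is ≥ 72.5 and < 87 → Distinction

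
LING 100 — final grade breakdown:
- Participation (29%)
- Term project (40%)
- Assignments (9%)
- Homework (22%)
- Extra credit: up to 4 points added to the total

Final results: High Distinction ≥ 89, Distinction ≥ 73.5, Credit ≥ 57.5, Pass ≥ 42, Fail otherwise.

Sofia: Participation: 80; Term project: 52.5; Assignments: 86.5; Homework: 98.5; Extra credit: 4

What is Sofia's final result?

Weighted total:
  Participation 80 × 0.29 = 23.2
  Term project 52.5 × 0.4 = 21
  Assignments 86.5 × 0.09 = 7.785
  Homework 98.5 × 0.22 = 21.67
Sum = 73.655
Extra credit: 73.655 + 4 = 77.655
77.655 is ≥ 73.5 and < 89 → Distinction

Distinction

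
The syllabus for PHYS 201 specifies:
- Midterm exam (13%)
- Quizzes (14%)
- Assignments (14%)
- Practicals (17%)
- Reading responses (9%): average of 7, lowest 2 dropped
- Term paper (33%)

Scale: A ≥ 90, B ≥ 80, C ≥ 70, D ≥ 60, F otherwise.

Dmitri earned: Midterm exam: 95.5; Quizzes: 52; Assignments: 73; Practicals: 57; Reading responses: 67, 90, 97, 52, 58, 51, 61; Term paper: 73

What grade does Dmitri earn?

Reading responses: drop 51, 52 → average of remaining 5 = 373/5 = 74.6
Weighted total:
  Midterm exam 95.5 × 0.13 = 12.415
  Quizzes 52 × 0.14 = 7.28
  Assignments 73 × 0.14 = 10.22
  Practicals 57 × 0.17 = 9.69
  Reading responses 74.6 × 0.09 = 6.714
  Term paper 73 × 0.33 = 24.09
Sum = 70.409
70.409 is ≥ 70 and < 80 → C

C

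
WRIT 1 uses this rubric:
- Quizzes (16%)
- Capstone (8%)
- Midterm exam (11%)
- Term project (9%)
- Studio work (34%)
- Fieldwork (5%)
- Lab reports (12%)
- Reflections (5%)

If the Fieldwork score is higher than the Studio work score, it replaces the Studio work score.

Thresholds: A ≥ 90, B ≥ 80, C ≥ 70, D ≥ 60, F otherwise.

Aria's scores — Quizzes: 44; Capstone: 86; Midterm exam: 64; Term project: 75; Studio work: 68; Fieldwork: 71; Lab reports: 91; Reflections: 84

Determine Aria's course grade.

Fieldwork (71) > Studio work (68), so Studio work counts as 71.
Weighted total:
  Quizzes 44 × 0.16 = 7.04
  Capstone 86 × 0.08 = 6.88
  Midterm exam 64 × 0.11 = 7.04
  Term project 75 × 0.09 = 6.75
  Studio work 71 × 0.34 = 24.14
  Fieldwork 71 × 0.05 = 3.55
  Lab reports 91 × 0.12 = 10.92
  Reflections 84 × 0.05 = 4.2
Sum = 70.52
70.52 is ≥ 70 and < 80 → C

C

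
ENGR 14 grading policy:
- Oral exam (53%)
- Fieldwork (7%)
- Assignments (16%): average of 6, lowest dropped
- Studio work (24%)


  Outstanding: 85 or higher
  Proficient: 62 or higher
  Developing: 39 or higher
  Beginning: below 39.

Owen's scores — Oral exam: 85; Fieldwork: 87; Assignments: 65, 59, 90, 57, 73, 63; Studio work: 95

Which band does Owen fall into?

Outstanding

Assignments: drop 57 → average of remaining 5 = 350/5 = 70
Weighted total:
  Oral exam 85 × 0.53 = 45.05
  Fieldwork 87 × 0.07 = 6.09
  Assignments 70 × 0.16 = 11.2
  Studio work 95 × 0.24 = 22.8
Sum = 85.14
85.14 ≥ 85 → Outstanding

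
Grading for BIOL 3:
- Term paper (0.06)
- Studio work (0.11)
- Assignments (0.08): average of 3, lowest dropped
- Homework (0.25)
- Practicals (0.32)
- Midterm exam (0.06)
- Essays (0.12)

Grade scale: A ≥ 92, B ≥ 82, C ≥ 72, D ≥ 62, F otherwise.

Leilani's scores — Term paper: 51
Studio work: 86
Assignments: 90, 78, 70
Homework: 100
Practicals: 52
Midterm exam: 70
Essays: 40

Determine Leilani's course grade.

D

Assignments: drop 70 → average of remaining 2 = 168/2 = 84
Weighted total:
  Term paper 51 × 0.06 = 3.06
  Studio work 86 × 0.11 = 9.46
  Assignments 84 × 0.08 = 6.72
  Homework 100 × 0.25 = 25
  Practicals 52 × 0.32 = 16.64
  Midterm exam 70 × 0.06 = 4.2
  Essays 40 × 0.12 = 4.8
Sum = 69.88
69.88 is ≥ 62 and < 72 → D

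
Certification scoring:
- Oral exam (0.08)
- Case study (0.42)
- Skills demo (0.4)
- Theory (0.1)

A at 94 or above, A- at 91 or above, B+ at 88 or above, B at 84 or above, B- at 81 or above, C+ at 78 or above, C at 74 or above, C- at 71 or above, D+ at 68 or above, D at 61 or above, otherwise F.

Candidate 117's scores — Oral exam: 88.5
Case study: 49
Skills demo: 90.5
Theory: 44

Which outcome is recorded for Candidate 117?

D+

Weighted total:
  Oral exam 88.5 × 0.08 = 7.08
  Case study 49 × 0.42 = 20.58
  Skills demo 90.5 × 0.4 = 36.2
  Theory 44 × 0.1 = 4.4
Sum = 68.26
68.26 is ≥ 68 and < 71 → D+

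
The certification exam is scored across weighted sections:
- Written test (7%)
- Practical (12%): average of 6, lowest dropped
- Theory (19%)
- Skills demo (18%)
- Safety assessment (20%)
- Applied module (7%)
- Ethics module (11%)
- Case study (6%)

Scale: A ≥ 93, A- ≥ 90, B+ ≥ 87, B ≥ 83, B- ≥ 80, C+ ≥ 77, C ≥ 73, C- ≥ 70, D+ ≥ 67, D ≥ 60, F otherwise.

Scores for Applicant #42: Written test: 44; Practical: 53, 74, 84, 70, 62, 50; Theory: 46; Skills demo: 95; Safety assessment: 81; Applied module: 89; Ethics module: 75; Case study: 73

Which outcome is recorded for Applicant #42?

Practical: drop 50 → average of remaining 5 = 343/5 = 68.6
Weighted total:
  Written test 44 × 0.07 = 3.08
  Practical 68.6 × 0.12 = 8.232
  Theory 46 × 0.19 = 8.74
  Skills demo 95 × 0.18 = 17.1
  Safety assessment 81 × 0.2 = 16.2
  Applied module 89 × 0.07 = 6.23
  Ethics module 75 × 0.11 = 8.25
  Case study 73 × 0.06 = 4.38
Sum = 72.212
72.212 is ≥ 70 and < 73 → C-

C-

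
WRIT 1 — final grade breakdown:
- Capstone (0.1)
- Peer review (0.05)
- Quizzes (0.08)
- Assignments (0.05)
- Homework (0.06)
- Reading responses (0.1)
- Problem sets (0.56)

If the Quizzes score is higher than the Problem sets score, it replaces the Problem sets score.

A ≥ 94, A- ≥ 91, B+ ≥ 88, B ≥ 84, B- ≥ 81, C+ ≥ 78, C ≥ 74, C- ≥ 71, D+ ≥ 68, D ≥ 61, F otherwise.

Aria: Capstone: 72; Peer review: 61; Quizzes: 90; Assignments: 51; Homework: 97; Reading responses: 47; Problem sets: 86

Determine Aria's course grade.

C+

Quizzes (90) > Problem sets (86), so Problem sets counts as 90.
Weighted total:
  Capstone 72 × 0.1 = 7.2
  Peer review 61 × 0.05 = 3.05
  Quizzes 90 × 0.08 = 7.2
  Assignments 51 × 0.05 = 2.55
  Homework 97 × 0.06 = 5.82
  Reading responses 47 × 0.1 = 4.7
  Problem sets 90 × 0.56 = 50.4
Sum = 80.92
80.92 is ≥ 78 and < 81 → C+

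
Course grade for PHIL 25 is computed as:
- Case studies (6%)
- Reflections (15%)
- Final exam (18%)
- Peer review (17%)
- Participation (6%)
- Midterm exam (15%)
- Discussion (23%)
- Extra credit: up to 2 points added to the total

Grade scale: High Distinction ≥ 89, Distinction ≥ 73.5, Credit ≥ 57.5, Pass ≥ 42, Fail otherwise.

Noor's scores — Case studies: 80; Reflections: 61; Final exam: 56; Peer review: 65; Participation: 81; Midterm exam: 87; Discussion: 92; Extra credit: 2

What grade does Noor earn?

Distinction

Weighted total:
  Case studies 80 × 0.06 = 4.8
  Reflections 61 × 0.15 = 9.15
  Final exam 56 × 0.18 = 10.08
  Peer review 65 × 0.17 = 11.05
  Participation 81 × 0.06 = 4.86
  Midterm exam 87 × 0.15 = 13.05
  Discussion 92 × 0.23 = 21.16
Sum = 74.15
Extra credit: 74.15 + 2 = 76.15
76.15 is ≥ 73.5 and < 89 → Distinction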